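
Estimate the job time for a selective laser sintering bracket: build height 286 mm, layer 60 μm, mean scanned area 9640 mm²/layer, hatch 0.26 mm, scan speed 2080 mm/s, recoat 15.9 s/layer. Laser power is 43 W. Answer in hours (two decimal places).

Number of layers: 286 / 0.06 → 4767 (rounded up).
Hatch length per layer = 9640 / 0.26 = 37076.9 mm.
Per-layer scan time: 37076.9 / 2080 → 17.8254 s.
Per-layer time = 17.8254 + 15.9 = 33.7254 s.
4767 layers × 33.7254 s/layer = 160768.9818 s, i.e. 44.66 hours.

44.66 hours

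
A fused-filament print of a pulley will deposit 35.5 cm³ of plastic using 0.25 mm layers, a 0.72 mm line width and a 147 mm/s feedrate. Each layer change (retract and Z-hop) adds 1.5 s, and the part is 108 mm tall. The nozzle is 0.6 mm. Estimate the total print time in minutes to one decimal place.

Bead cross-section: 0.25 × 0.72 → 0.18 mm².
Path length: 35500 mm³ / 0.18 mm² → 197222.2 mm.
Time extruding = 197222.2 / 147, so 1341.6 s.
Layers = ⌈108/0.25⌉ = 432.
Z-hop total = 432 × 1.5 = 648 s.
Total = 1341.6 + 648 = 1989.6 s = 33.2 minutes.

33.2 minutes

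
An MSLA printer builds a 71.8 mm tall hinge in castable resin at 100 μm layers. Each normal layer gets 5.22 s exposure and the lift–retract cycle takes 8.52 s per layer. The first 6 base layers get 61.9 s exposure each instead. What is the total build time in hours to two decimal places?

Layer count = ceil(71.8 / 0.1) = 718.
Burn-in layers = 6 × (61.9 + 8.52) = 422.52 s.
Remaining layers: 712 × (5.22 + 8.52) → 9782.88 s.
Sum: 422.52 + 9782.88 = 10205.4 s → 2.83 hours.

2.83 hours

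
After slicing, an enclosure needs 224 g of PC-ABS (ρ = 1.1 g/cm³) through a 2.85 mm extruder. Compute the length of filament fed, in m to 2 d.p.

31.92 m

Extruded volume: 224/1.1 = 203.6364 cm³ (203636.4 mm³).
Cross-section of 2.85 mm filament: π·(2.85/2)² = 6.3794 mm².
L = V/A = 203636.4/6.3794 = 31920.93 mm → 31.92 m.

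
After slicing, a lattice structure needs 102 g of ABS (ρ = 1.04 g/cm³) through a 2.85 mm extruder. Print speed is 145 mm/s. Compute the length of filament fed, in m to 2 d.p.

15.37 m

Extruded volume: 102/1.04 = 98.0769 cm³ (98076.9 mm³).
Cross-section of 2.85 mm filament: π·(2.85/2)² = 6.3794 mm².
Length = 98076.9 / 6.3794 = 15374 mm = 15.37 m.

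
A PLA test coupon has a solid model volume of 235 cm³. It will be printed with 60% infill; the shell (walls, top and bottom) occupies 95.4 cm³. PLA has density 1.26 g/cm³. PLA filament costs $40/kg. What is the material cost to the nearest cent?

Infill region = 235 − 95.4, so 139.6 cm³.
Infill volume = 0.60 × 139.6, so 83.76 cm³.
Deposited volume = 95.4 + 83.76 = 179.16 cm³.
Mass = 179.16 × 1.26 = 225.7416 g.
Cost = 225.7416 g / 1000 × $40/kg = $9.03.

$9.03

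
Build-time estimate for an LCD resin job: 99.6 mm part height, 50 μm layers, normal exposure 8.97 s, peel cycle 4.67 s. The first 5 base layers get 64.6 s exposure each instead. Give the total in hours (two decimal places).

Layers = ⌈99.6/0.05⌉ = 1992.
Bottom layers: 5 × (64.6 + 4.67) → 346.35 s.
Remaining layers = 1987 × (8.97 + 4.67) = 27102.68 s.
Total = 346.35 + 27102.68 = 27449.03 s = 7.62 hours.

7.62 hours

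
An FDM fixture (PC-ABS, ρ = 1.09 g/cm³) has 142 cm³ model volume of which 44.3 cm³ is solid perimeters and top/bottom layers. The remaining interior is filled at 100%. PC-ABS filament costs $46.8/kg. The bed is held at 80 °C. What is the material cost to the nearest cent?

Volume inside the shell: 142 − 44.3 → 97.7 cm³.
Infill volume: 1.00 × 97.7 → 97.7 cm³.
Deposited volume = 44.3 + 97.7, so 142 cm³.
Mass = 142 × 1.09, so 154.78 g.
At $46.8/kg: 154.78/1000 × 46.8 = $7.24.

$7.24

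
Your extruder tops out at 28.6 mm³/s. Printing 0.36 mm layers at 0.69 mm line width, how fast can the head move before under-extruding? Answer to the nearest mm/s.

Bead cross-section = 0.36 × 0.69, so 0.2484 mm².
v_max = Q/A = 28.6/0.2484 = 115.14 mm/s → 115 mm/s.

115 mm/s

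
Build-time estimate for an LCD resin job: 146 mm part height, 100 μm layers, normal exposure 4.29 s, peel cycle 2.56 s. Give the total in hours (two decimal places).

Layer count = ceil(146 / 0.1) = 1460.
Per-layer time = 4.29 + 2.56, so 6.85 s.
Build time: 1460 × 6.85 s = 10001 s, i.e. 2.78 hours.

2.78 hours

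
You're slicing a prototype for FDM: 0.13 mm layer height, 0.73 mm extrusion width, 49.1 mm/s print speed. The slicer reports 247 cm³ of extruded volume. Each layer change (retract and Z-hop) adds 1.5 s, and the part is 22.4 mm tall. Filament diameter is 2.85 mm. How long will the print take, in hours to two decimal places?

Bead cross-section: 0.13 × 0.73 → 0.0949 mm².
Total extruded path = 247000/0.0949 = 2602739.7 mm.
Extrusion time = 2602739.7 / 49.1, so 53009 s.
Number of layers: 22.4 / 0.13 → 173 (rounded up).
Non-print overhead = 173 × 1.5 = 259.5 s.
Total = 53009 + 259.5 = 53268.5 s = 14.80 hours.

14.80 hours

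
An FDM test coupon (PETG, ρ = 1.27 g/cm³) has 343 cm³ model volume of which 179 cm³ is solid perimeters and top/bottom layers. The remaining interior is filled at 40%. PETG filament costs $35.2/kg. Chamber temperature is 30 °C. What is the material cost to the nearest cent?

Infill region = 343 − 179 = 164 cm³.
Infill deposited: 0.40 × 164 → 65.6 cm³.
Total printed volume: 179 + 65.6 → 244.6 cm³.
Mass = 244.6 × 1.27 = 310.642 g.
At $35.2/kg: 310.642/1000 × 35.2 = $10.93.

$10.93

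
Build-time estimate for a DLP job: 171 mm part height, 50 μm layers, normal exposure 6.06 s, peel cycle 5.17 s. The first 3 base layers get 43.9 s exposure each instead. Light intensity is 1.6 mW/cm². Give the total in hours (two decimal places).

10.70 hours

Layer count = ceil(171 / 0.05) = 3420.
Base layers: 3 × (43.9 + 5.17) → 147.21 s.
Remaining layers = 3417 × (6.06 + 5.17) = 38372.91 s.
Total = 147.21 + 38372.91 = 38520.12 s = 10.70 hours.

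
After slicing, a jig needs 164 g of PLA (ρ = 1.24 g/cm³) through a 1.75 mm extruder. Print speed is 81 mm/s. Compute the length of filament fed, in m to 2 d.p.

54.99 m

Volume = 164 g / 1.24 g·cm⁻³ = 132.2581 cm³ = 132258.1 mm³.
Filament cross-section = π × (1.75/2)² = 2.4053 mm².
L = V/A = 132258.1/2.4053 = 54986.11 mm → 54.99 m.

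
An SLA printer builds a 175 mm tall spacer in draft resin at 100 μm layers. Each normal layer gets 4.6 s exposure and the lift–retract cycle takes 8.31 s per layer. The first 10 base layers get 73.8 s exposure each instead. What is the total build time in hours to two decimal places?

6.47 hours

Layer count = ceil(175 / 0.1) = 1750.
Burn-in layers: 10 × (73.8 + 8.31) → 821.1 s.
Normal layers = 1740 × (4.6 + 8.31), so 22463.4 s.
Sum: 821.1 + 22463.4 = 23284.5 s → 6.47 hours.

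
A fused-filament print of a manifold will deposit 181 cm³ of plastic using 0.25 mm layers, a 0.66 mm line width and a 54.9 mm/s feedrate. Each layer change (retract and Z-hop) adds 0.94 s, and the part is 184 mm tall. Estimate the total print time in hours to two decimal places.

5.74 hours

Line area: 0.25 × 0.66 → 0.165 mm².
Total extruded path = 181000/0.165 = 1096969.7 mm.
Print-move time: 1096969.7 / 54.9 → 19981.2 s.
Layers = ⌈184/0.25⌉ = 736.
Non-print overhead = 736 × 0.94 = 691.84 s.
Altogether 19981.2 + 691.84 = 20673.04 s, i.e. 5.74 hours.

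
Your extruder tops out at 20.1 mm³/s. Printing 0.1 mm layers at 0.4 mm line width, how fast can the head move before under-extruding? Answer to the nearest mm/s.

503 mm/s

Bead cross-section = 0.1 × 0.4 = 0.04 mm².
v_max = Q/A = 20.1/0.04 = 502.50 mm/s → 503 mm/s.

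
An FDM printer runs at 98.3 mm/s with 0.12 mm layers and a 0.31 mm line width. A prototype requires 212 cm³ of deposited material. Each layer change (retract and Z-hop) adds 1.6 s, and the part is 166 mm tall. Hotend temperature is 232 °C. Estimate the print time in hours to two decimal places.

Bead cross-section = 0.12 × 0.31 = 0.0372 mm².
Total extruded path = 212000/0.0372 = 5698924.7 mm.
Extrusion time: 5698924.7 / 98.3 → 57974.8 s.
Layers = ⌈166/0.12⌉ = 1384.
Non-print overhead = 1384 × 1.6 = 2214.4 s.
Altogether 57974.8 + 2214.4 = 60189.2 s, i.e. 16.72 hours.

16.72 hours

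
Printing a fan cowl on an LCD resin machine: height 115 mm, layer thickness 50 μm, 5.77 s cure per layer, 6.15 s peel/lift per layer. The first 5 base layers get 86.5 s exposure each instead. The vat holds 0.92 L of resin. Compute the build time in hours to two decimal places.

7.73 hours

Layer count = ceil(115 / 0.05) = 2300.
Base layers = 5 × (86.5 + 6.15), so 463.25 s.
Regular layers = 2295 × (5.77 + 6.15) = 27356.4 s.
Sum: 463.25 + 27356.4 = 27819.65 s → 7.73 hours.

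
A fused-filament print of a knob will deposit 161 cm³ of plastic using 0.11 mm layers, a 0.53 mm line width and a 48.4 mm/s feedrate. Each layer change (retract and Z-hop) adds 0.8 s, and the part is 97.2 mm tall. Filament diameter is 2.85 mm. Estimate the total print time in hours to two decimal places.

16.05 hours

Extrusion cross-section = 0.11 × 0.53, so 0.0583 mm².
Toolpath length = 161 cm³ / 0.0583 mm² = 161000 / 0.0583 = 2761578 mm.
Extrusion time = 2761578 / 48.4 = 57057.4 s.
Layer count = ceil(97.2 / 0.11) = 884.
Non-print overhead = 884 × 0.8, so 707.2 s.
Total = 57057.4 + 707.2 = 57764.6 s = 16.05 hours.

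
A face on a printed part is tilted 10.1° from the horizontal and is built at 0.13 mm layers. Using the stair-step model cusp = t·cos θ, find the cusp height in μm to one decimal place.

128.0 μm

Cusp = layer height × cos(10.1°) = 0.13 × 0.9845 = 0.127985 mm = 128.0 μm.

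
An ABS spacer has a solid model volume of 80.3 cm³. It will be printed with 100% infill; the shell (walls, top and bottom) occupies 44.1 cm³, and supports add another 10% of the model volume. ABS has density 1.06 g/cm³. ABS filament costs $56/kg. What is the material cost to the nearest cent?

$5.24

Interior volume = 80.3 − 44.1 = 36.2 cm³.
Infill volume = 1.00 × 36.2 = 36.2 cm³.
Support = 0.10 × 80.3, so 8.03 cm³.
Total extruded = 44.1 + 36.2 + 8.03, so 88.33 cm³.
Mass = 88.33 × 1.06 = 93.6298 g.
Cost = 93.6298 g / 1000 × $56/kg = $5.24.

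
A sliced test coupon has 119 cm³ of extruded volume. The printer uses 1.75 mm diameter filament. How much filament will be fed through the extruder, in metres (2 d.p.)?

Filament cross-section = π × (1.75/2)² = 2.4053 mm².
L = 119000 mm³ / 2.4053 mm² = 49474.08 mm, i.e. 49.47 m.

49.47 m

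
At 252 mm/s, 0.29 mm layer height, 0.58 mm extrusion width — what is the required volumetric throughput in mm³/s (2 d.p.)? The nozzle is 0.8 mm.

42.39

Bead cross-section = 0.29 × 0.58 = 0.1682 mm².
Q = v·A = 252 × 0.1682 = 42.39 mm³/s.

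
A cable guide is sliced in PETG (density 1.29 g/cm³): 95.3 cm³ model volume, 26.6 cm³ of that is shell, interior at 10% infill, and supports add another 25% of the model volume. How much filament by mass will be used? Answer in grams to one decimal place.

Infill region: 95.3 − 26.6 → 68.7 cm³.
Deposited infill = 0.10 × 68.7 = 6.87 cm³.
Support: 0.25 × 95.3 → 23.825 cm³.
Total printed volume = 26.6 + 6.87 + 23.825, so 57.295 cm³.
Mass = 57.295 × 1.29, so 73.91055 g.

73.9 g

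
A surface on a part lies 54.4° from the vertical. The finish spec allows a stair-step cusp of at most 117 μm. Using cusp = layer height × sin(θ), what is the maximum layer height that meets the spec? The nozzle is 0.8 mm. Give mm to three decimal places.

sin(54.4°) = 0.8131; t_max = 0.117/0.8131 = 0.144 mm.

0.144 mm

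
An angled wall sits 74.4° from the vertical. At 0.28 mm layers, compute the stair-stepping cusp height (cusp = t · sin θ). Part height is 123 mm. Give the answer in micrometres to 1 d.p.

sin(74.4°) = 0.9632, so cusp = 0.28 × 0.9632 = 0.269696 mm → 269.7 μm.

269.7 μm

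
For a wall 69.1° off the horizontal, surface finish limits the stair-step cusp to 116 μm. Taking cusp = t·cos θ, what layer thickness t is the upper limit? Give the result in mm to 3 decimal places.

0.325 mm

cos(69.1°) = 0.3567; t_max = 0.116/0.3567 = 0.325 mm.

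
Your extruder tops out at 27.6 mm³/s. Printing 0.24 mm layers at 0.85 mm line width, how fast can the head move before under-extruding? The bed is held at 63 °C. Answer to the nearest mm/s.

Extrusion cross-section: 0.24 × 0.85 → 0.204 mm².
Max speed = 27.6 / 0.204 = 135.29 ≈ 135 mm/s.

135 mm/s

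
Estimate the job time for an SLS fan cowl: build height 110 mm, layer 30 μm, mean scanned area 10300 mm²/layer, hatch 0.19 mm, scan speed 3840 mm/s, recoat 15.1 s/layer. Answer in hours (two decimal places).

Layer count = ceil(110 / 0.03) = 3667.
Per-layer scan distance = 10300 / 0.19, so 54210.5 mm.
Scan time per layer: 54210.5 / 3840 → 14.1173 s.
Layer cycle = 14.1173 + 15.1, so 29.2173 s.
Total: 3667 × 29.2173 s = 107139.8391 s → 29.76 hours.

29.76 hours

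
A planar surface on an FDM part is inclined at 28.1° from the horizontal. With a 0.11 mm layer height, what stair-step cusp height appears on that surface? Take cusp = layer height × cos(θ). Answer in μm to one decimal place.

97.0 μm

h_c = t·cos θ = 0.11 × 0.8821 = 0.097031 mm (97.0 μm).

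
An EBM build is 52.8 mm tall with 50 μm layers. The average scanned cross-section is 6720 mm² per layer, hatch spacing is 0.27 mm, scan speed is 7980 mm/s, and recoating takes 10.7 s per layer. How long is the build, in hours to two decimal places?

Layer count = ceil(52.8 / 0.05) = 1056.
Hatch length per layer: 6720 / 0.27 → 24888.9 mm.
Beam time per layer = 24888.9 / 7980 = 3.1189 s.
Layer cycle = 3.1189 + 10.7 = 13.8189 s.
1056 layers × 13.8189 s/layer = 14592.7584 s, i.e. 4.05 hours.

4.05 hours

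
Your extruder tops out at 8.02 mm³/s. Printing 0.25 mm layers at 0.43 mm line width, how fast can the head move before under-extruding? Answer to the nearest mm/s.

Extrusion cross-section = 0.25 × 0.43, so 0.1075 mm².
v_max = Q/A = 8.02/0.1075 = 74.60 mm/s → 75 mm/s.

75 mm/s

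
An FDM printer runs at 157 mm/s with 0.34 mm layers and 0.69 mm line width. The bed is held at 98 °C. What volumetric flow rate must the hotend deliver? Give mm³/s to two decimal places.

A = 0.34 × 0.69, so 0.2346 mm².
Volumetric flow = 157 × 0.2346 = 36.83 mm³/s.

36.83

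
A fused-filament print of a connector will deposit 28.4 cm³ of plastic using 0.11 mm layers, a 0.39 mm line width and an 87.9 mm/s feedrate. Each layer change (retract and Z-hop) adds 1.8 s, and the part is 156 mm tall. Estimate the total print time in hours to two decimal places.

2.80 hours

Bead cross-section = 0.11 × 0.39 = 0.0429 mm².
Toolpath length = 28.4 cm³ / 0.0429 mm² = 28400 / 0.0429 = 662004.7 mm.
Print-move time = 662004.7 / 87.9, so 7531.3 s.
Layers = ⌈156/0.11⌉ = 1419.
Z-hop total: 1419 × 1.8 → 2554.2 s.
Altogether 7531.3 + 2554.2 = 10085.5 s, i.e. 2.80 hours.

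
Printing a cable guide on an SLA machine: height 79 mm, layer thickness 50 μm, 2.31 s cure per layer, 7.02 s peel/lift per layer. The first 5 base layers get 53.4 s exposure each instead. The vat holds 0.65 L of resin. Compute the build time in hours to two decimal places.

Layer count = ceil(79 / 0.05) = 1580.
Bottom layers = 5 × (53.4 + 7.02) = 302.1 s.
Remaining layers: 1575 × (2.31 + 7.02) → 14694.75 s.
Total = 302.1 + 14694.75 = 14996.85 s = 4.17 hours.

4.17 hours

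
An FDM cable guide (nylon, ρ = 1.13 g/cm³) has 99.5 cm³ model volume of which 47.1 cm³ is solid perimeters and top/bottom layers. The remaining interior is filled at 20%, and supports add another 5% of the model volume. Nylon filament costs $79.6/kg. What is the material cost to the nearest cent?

$5.63

Infill region: 99.5 − 47.1 → 52.4 cm³.
Deposited infill: 0.20 × 52.4 → 10.48 cm³.
Support = 0.05 × 99.5, so 4.975 cm³.
Deposited volume = 47.1 + 10.48 + 4.975, so 62.555 cm³.
Mass = 62.555 × 1.13 = 70.68715 g.
At $79.6/kg: 70.68715/1000 × 79.6 = $5.63.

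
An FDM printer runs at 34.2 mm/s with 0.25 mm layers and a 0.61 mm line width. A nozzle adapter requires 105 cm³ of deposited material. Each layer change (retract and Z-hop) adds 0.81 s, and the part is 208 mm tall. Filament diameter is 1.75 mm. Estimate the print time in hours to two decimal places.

5.78 hours

Line area = 0.25 × 0.61 = 0.1525 mm².
Toolpath length = 105 cm³ / 0.1525 mm² = 105000 / 0.1525 = 688524.6 mm.
Extrusion time = 688524.6 / 34.2 = 20132.3 s.
Number of layers: 208 / 0.25 → 832 (rounded up).
Z-hop total: 832 × 0.81 → 673.92 s.
Total = 20132.3 + 673.92 = 20806.22 s = 5.78 hours.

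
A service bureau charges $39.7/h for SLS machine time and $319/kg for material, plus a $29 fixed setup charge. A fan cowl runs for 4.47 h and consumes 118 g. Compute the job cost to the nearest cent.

$244.10

Time charge = 39.7 × 4.47, so $177.459.
Feedstock cost: 319 × 118/1000 → $37.642.
Adding setup: 177.459 + 37.642 + 29 → 244.101 ≈ $244.10.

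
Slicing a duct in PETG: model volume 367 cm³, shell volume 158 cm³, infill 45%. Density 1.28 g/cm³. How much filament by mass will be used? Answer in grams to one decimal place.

322.6 g

Volume inside the shell: 367 − 158 → 209 cm³.
Infill deposited = 0.45 × 209, so 94.05 cm³.
Total extruded = 158 + 94.05 = 252.05 cm³.
Mass = 252.05 × 1.28, so 322.624 g.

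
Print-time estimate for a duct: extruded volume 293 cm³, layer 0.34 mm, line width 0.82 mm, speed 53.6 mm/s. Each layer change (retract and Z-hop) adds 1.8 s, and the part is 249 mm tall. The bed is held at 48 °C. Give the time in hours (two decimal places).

Extrusion cross-section = 0.34 × 0.82, so 0.2788 mm².
Toolpath length = 293 cm³ / 0.2788 mm² = 293000 / 0.2788 = 1050932.6 mm.
Extrusion time: 1050932.6 / 53.6 → 19607 s.
Number of layers: 249 / 0.34 → 733 (rounded up).
Non-print overhead = 733 × 1.8 = 1319.4 s.
Total = 19607 + 1319.4 = 20926.4 s = 5.81 hours.

5.81 hours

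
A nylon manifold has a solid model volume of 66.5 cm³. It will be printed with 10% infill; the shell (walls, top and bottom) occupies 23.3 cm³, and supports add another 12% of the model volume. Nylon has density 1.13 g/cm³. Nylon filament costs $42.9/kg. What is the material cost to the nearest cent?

$1.73

Volume inside the shell = 66.5 − 23.3 = 43.2 cm³.
Infill volume = 0.10 × 43.2 = 4.32 cm³.
Support = 0.12 × 66.5 = 7.98 cm³.
Total printed volume = 23.3 + 4.32 + 7.98 = 35.6 cm³.
Mass: 35.6 × 1.13 → 40.228 g.
At $42.9/kg: 40.228/1000 × 42.9 = $1.73.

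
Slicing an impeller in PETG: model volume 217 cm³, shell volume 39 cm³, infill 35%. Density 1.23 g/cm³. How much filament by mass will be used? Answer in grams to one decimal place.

124.6 g

Interior volume: 217 − 39 → 178 cm³.
Infill volume: 0.35 × 178 → 62.3 cm³.
Total printed volume = 39 + 62.3, so 101.3 cm³.
Mass = 101.3 × 1.23, so 124.599 g.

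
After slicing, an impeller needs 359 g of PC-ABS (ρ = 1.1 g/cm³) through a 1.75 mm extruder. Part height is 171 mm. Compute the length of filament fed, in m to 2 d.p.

135.69 m

Extruded volume: 359/1.1 = 326.3636 cm³ (326363.6 mm³).
Cross-section of 1.75 mm filament: π·(1.75/2)² = 2.4053 mm².
Length = 326363.6 / 2.4053 = 135685.2 mm = 135.69 m.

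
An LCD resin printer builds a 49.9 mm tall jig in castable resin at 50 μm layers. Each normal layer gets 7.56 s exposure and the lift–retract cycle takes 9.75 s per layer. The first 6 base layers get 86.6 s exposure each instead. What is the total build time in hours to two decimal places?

4.93 hours

Layers = ⌈49.9/0.05⌉ = 998.
Burn-in layers: 6 × (86.6 + 9.75) → 578.1 s.
Regular layers: 992 × (7.56 + 9.75) → 17171.52 s.
Total = 578.1 + 17171.52 = 17749.62 s = 4.93 hours.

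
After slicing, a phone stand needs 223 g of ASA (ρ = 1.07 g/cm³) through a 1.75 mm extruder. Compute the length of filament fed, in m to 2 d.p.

Volume = 223 g / 1.07 g·cm⁻³ = 208.4112 cm³ = 208411.2 mm³.
A = π r² = π × 0.875² = 2.4053 mm².
L = V/A = 208411.2/2.4053 = 86646.66 mm → 86.65 m.

86.65 m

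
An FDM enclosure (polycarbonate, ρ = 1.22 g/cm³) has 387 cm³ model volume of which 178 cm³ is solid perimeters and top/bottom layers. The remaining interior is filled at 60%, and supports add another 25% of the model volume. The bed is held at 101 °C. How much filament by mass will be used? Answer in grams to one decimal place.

488.2 g

Interior volume = 387 − 178, so 209 cm³.
Deposited infill = 0.60 × 209, so 125.4 cm³.
Support = 0.25 × 387, so 96.75 cm³.
Deposited volume = 178 + 125.4 + 96.75, so 400.15 cm³.
Mass: 400.15 × 1.22 → 488.183 g.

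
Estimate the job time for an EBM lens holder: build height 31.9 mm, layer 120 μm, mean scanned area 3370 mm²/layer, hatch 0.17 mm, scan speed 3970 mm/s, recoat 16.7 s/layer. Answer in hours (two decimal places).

1.60 hours

Layers = ⌈31.9/0.12⌉ = 266.
Per-layer scan distance: 3370 / 0.17 → 19823.5 mm.
Beam time per layer = 19823.5 / 3970, so 4.9933 s.
Per-layer time = 4.9933 + 16.7, so 21.6933 s.
266 layers × 21.6933 s/layer = 5770.4178 s, i.e. 1.60 hours.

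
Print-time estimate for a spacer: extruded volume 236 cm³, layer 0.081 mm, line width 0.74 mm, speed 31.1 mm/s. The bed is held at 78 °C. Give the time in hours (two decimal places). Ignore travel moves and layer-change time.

Extrusion cross-section = 0.081 × 0.74, so 0.05994 mm².
Toolpath length = 236 cm³ / 0.05994 mm² = 236000 / 0.05994 = 3937270.6 mm.
Extrusion time: 3937270.6 / 31.1 → 126600.3 s.
That's 126600.3 s → 35.17 hours.

35.17 hours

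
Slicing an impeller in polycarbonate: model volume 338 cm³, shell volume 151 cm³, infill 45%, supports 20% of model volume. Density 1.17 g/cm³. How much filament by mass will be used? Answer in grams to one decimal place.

Infill region = 338 − 151 = 187 cm³.
Deposited infill: 0.45 × 187 → 84.15 cm³.
Support: 0.20 × 338 → 67.6 cm³.
Deposited volume = 151 + 84.15 + 67.6, so 302.75 cm³.
Mass: 302.75 × 1.17 → 354.2175 g.

354.2 g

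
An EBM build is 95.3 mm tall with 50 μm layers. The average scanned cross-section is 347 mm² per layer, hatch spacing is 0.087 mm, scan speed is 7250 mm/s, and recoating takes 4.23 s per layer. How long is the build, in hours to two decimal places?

2.53 hours

Layers = ⌈95.3/0.05⌉ = 1906.
Per-layer scan distance = 347 / 0.087 = 3988.5 mm.
Scan time per layer: 3988.5 / 7250 → 0.5501 s.
Per-layer time = 0.5501 + 4.23 = 4.7801 s.
1906 layers × 4.7801 s/layer = 9110.8706 s, i.e. 2.53 hours.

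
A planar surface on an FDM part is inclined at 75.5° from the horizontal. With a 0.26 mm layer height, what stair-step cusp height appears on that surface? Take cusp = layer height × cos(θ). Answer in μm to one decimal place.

65.1 μm

Cusp = layer height × cos(75.5°) = 0.26 × 0.2504 = 0.065104 mm = 65.1 μm.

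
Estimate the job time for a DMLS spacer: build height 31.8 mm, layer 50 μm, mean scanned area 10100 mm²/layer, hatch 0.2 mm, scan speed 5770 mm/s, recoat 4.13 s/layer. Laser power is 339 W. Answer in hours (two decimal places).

2.28 hours

Layers = ⌈31.8/0.05⌉ = 636.
Per-layer scan distance: 10100 / 0.2 → 50500 mm.
Laser time per layer = 50500 / 5770, so 8.7522 s.
Per-layer time = 8.7522 + 4.13, so 12.8822 s.
636 layers × 12.8822 s/layer = 8193.0792 s, i.e. 2.28 hours.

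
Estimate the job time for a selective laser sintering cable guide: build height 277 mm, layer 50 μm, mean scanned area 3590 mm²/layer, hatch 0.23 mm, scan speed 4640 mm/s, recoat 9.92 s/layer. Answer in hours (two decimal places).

20.44 hours

Layers = ⌈277/0.05⌉ = 5540.
Per-layer scan distance = 3590 / 0.23 = 15608.7 mm.
Per-layer scan time = 15608.7 / 4640 = 3.3639 s.
Time per layer = 3.3639 + 9.92 = 13.2839 s.
Build time = 5540 × 13.2839 = 73592.806 s = 20.44 hours.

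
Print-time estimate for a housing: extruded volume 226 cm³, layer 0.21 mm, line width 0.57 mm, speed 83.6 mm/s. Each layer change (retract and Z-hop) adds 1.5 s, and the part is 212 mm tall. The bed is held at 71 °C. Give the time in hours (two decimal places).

6.69 hours

Line area = 0.21 × 0.57, so 0.1197 mm².
Total extruded path = 226000/0.1197 = 1888053.5 mm.
Extrusion time = 1888053.5 / 83.6 = 22584.4 s.
Layer count = ceil(212 / 0.21) = 1010.
Non-print overhead: 1010 × 1.5 → 1515 s.
Altogether 22584.4 + 1515 = 24099.4 s, i.e. 6.69 hours.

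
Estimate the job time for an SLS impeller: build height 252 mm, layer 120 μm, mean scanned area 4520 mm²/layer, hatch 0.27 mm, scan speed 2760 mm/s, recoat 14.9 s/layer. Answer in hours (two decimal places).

12.23 hours

Layer count = ceil(252 / 0.12) = 2100.
Hatch length per layer = 4520 / 0.27 = 16740.7 mm.
Per-layer scan time = 16740.7 / 2760 = 6.0655 s.
Time per layer = 6.0655 + 14.9, so 20.9655 s.
Total: 2100 × 20.9655 s = 44027.55 s → 12.23 hours.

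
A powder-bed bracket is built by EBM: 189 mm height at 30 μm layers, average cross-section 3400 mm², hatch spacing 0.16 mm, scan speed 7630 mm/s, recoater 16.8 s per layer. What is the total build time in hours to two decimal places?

34.27 hours

Number of layers: 189 / 0.03 → 6300 (rounded up).
Scan path per layer = 3400 / 0.16, so 21250 mm.
Per-layer scan time = 21250 / 7630, so 2.7851 s.
Time per layer = 2.7851 + 16.8 = 19.5851 s.
6300 layers × 19.5851 s/layer = 123386.13 s, i.e. 34.27 hours.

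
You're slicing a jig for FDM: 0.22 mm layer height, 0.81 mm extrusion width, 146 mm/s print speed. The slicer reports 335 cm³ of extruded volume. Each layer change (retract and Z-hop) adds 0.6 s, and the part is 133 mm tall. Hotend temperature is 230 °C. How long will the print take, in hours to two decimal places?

3.68 hours

Line area = 0.22 × 0.81 = 0.1782 mm².
Total extruded path = 335000/0.1782 = 1879910.2 mm.
Extrusion time: 1879910.2 / 146 → 12876.1 s.
Layer count = ceil(133 / 0.22) = 605.
Z-hop total = 605 × 0.6 = 363 s.
Total = 12876.1 + 363 = 13239.1 s = 3.68 hours.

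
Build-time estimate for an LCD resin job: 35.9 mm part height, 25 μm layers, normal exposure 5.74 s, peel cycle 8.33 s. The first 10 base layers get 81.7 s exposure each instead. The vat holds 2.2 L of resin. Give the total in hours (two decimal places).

5.82 hours

Layers = ⌈35.9/0.025⌉ = 1436.
Bottom layers = 10 × (81.7 + 8.33), so 900.3 s.
Normal layers: 1426 × (5.74 + 8.33) → 20063.82 s.
Sum: 900.3 + 20063.82 = 20964.12 s → 5.82 hours.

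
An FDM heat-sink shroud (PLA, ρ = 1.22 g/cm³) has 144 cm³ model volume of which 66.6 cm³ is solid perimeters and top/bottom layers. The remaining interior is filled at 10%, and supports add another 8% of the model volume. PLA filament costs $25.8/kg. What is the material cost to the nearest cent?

Volume inside the shell = 144 − 66.6, so 77.4 cm³.
Infill volume: 0.10 × 77.4 → 7.74 cm³.
Support = 0.08 × 144 = 11.52 cm³.
Deposited volume: 66.6 + 7.74 + 11.52 → 85.86 cm³.
Mass = 85.86 × 1.22, so 104.7492 g.
At $25.8/kg: 104.7492/1000 × 25.8 = $2.70.

$2.70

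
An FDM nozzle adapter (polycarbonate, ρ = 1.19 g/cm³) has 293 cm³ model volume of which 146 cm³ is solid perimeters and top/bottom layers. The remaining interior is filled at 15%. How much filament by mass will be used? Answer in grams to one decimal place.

Infill region: 293 − 146 → 147 cm³.
Deposited infill = 0.15 × 147, so 22.05 cm³.
Total extruded = 146 + 22.05 = 168.05 cm³.
Mass: 168.05 × 1.19 → 199.9795 g.

200.0 g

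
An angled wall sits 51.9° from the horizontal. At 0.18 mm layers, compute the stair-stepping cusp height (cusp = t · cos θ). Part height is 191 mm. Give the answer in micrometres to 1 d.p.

Cusp = layer height × cos(51.9°) = 0.18 × 0.6170 = 0.11106 mm = 111.1 μm.

111.1 μm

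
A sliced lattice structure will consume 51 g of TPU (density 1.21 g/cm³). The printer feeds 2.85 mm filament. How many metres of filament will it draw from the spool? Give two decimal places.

6.61 m

Extruded volume: 51/1.21 = 42.1488 cm³ (42148.8 mm³).
A = π r² = π × 1.425² = 6.3794 mm².
Length = 42148.8 / 6.3794 = 6607.02 mm = 6.61 m.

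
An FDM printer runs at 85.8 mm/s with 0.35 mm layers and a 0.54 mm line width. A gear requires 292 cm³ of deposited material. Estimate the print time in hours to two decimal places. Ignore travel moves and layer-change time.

5.00 hours

Extrusion cross-section = 0.35 × 0.54, so 0.189 mm².
Total extruded path = 292000/0.189 = 1544973.5 mm.
Time extruding = 1544973.5 / 85.8 = 18006.7 s.
Converting: 18006.7 s = 5.00 hours.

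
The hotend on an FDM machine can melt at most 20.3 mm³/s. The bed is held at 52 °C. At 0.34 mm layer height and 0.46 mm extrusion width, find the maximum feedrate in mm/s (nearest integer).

A = 0.34 × 0.46, so 0.1564 mm².
Max speed = 20.3 / 0.1564 = 129.80 ≈ 130 mm/s.

130 mm/s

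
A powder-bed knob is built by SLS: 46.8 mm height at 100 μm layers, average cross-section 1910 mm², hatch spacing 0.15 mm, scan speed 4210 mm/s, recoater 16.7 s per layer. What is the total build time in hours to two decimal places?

Layers = ⌈46.8/0.1⌉ = 468.
Scan path per layer = 1910 / 0.15, so 12733.3 mm.
Laser time per layer: 12733.3 / 4210 → 3.0245 s.
Per-layer time = 3.0245 + 16.7, so 19.7245 s.
Build time = 468 × 19.7245 = 9231.066 s = 2.56 hours.

2.56 hours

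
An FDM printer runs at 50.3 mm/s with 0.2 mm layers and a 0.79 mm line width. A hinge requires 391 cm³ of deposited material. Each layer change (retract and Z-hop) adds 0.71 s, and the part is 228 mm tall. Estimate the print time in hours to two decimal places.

Bead cross-section = 0.2 × 0.79 = 0.158 mm².
Total extruded path = 391000/0.158 = 2474683.5 mm.
Extrusion time = 2474683.5 / 50.3, so 49198.5 s.
Layer count = ceil(228 / 0.2) = 1140.
Non-print overhead: 1140 × 0.71 → 809.4 s.
Total = 49198.5 + 809.4 = 50007.9 s = 13.89 hours.

13.89 hours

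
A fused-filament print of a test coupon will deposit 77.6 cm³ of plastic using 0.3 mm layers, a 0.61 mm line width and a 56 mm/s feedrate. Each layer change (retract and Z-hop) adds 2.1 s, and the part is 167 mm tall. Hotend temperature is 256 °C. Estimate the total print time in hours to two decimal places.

2.43 hours

Line area = 0.3 × 0.61, so 0.183 mm².
Toolpath length = 77.6 cm³ / 0.183 mm² = 77600 / 0.183 = 424043.7 mm.
Time extruding = 424043.7 / 56 = 7572.2 s.
Layers = ⌈167/0.3⌉ = 557.
Non-print overhead: 557 × 2.1 → 1169.7 s.
Total = 7572.2 + 1169.7 = 8741.9 s = 2.43 hours.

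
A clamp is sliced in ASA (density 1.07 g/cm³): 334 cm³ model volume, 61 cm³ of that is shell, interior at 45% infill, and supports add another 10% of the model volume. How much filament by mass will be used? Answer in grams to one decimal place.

232.5 g

Volume inside the shell = 334 − 61, so 273 cm³.
Deposited infill = 0.45 × 273, so 122.85 cm³.
Support = 0.10 × 334 = 33.4 cm³.
Total printed volume: 61 + 122.85 + 33.4 → 217.25 cm³.
Mass = 217.25 × 1.07 = 232.4575 g.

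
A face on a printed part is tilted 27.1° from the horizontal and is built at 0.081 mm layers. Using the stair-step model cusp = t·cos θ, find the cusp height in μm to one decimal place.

cos(27.1°) = 0.8902, so cusp = 0.081 × 0.8902 = 0.072106 mm → 72.1 μm.

72.1 μm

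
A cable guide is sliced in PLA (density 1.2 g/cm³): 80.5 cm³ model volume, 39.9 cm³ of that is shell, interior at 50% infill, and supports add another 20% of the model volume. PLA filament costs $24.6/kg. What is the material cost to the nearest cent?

Volume inside the shell: 80.5 − 39.9 → 40.6 cm³.
Infill deposited = 0.50 × 40.6, so 20.3 cm³.
Support = 0.20 × 80.5, so 16.1 cm³.
Total extruded = 39.9 + 20.3 + 16.1, so 76.3 cm³.
Mass = 76.3 × 1.2, so 91.56 g.
Cost = 91.56 g / 1000 × $24.6/kg = $2.25.

$2.25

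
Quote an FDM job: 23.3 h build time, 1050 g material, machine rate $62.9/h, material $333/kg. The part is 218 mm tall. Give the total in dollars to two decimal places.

$1815.22

Machine cost = 62.9 × 23.3, so $1465.57.
Feedstock cost = 333 × 1050/1000, so $349.65.
Total = 1465.57 + 349.65 = $1815.22.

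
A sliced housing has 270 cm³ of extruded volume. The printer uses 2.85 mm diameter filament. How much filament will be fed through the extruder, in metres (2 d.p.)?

42.32 m

A = π r² = π × 1.425² = 6.3794 mm².
L = 270000 mm³ / 6.3794 mm² = 42323.73 mm, i.e. 42.32 m.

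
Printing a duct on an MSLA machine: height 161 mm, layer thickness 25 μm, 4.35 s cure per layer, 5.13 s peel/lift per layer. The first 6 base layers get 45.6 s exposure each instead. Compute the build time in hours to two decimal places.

17.03 hours

Number of layers: 161 / 0.025 → 6440 (rounded up).
Bottom layers = 6 × (45.6 + 5.13), so 304.38 s.
Normal layers = 6434 × (4.35 + 5.13) = 60994.32 s.
Total = 304.38 + 60994.32 = 61298.7 s = 17.03 hours.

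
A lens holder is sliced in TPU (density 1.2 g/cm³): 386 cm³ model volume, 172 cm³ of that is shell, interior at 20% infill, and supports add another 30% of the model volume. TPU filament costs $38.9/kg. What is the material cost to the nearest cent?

Infill region = 386 − 172, so 214 cm³.
Infill volume = 0.20 × 214, so 42.8 cm³.
Support: 0.30 × 386 → 115.8 cm³.
Total extruded = 172 + 42.8 + 115.8, so 330.6 cm³.
Mass = 330.6 × 1.2 = 396.72 g.
At $38.9/kg: 396.72/1000 × 38.9 = $15.43.

$15.43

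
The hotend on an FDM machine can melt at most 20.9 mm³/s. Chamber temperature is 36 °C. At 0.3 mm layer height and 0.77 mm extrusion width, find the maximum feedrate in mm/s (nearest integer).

A: 0.3 × 0.77 → 0.231 mm².
v_max = Q/A = 20.9/0.231 = 90.48 mm/s → 90 mm/s.

90 mm/s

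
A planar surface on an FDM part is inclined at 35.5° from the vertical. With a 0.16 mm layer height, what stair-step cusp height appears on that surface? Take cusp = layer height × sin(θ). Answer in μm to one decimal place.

92.9 μm

Cusp = layer height × sin(35.5°) = 0.16 × 0.5807 = 0.092912 mm = 92.9 μm.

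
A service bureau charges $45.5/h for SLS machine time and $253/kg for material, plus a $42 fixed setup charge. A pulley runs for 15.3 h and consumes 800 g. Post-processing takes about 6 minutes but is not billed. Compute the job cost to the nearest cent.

$940.55

Machine-time cost = 45.5 × 15.3, so $696.15.
Feedstock cost = 253 × 800/1000 = $202.40.
Adding setup: 696.15 + 202.40 + 42 → $940.55.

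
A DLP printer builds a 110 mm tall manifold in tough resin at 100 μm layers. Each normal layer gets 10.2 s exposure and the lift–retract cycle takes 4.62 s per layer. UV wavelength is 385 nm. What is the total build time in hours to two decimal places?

Number of layers: 110 / 0.1 → 1100 (rounded up).
Per-layer time = 10.2 + 4.62, so 14.82 s.
Total = 1100 × 14.82 = 16302 s = 4.53 hours.

4.53 hours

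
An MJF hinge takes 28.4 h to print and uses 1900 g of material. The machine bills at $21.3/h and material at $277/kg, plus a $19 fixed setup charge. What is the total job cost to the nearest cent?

$1150.22

Machine-time cost = 21.3 × 28.4 = $604.92.
Material charge = 277 × 1900/1000 = $526.30.
Adding setup: 604.92 + 526.30 + 19 → $1150.22.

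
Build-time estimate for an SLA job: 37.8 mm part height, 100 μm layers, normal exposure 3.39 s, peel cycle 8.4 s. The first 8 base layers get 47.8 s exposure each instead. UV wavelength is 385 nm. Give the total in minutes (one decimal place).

Layer count = ceil(37.8 / 0.1) = 378.
Bottom layers = 8 × (47.8 + 8.4), so 449.6 s.
Remaining layers: 370 × (3.39 + 8.4) → 4362.3 s.
Total = 449.6 + 4362.3 = 4811.9 s = 80.2 minutes.

80.2 minutes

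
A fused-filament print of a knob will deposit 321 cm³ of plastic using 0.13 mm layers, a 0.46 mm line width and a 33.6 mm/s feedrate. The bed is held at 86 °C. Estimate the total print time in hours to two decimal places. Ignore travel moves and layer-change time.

44.38 hours

Extrusion cross-section = 0.13 × 0.46 = 0.0598 mm².
Total extruded path = 321000/0.0598 = 5367893 mm.
Time extruding: 5367893 / 33.6 → 159758.7 s.
In the requested units: 159758.7 s = 44.38 hours.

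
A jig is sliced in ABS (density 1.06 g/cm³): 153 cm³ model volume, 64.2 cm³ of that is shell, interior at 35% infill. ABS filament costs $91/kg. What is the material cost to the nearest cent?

$9.19

Volume inside the shell = 153 − 64.2 = 88.8 cm³.
Infill volume: 0.35 × 88.8 → 31.08 cm³.
Total extruded = 64.2 + 31.08 = 95.28 cm³.
Mass = 95.28 × 1.06, so 100.9968 g.
At $91/kg: 100.9968/1000 × 91 = $9.19.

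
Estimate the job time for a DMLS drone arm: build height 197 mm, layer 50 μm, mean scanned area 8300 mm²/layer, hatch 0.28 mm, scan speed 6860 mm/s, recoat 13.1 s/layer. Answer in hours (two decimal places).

Layer count = ceil(197 / 0.05) = 3940.
Per-layer scan distance = 8300 / 0.28 = 29642.9 mm.
Laser time per layer = 29642.9 / 6860 = 4.3211 s.
Layer cycle = 4.3211 + 13.1, so 17.4211 s.
Build time = 3940 × 17.4211 = 68639.134 s = 19.07 hours.

19.07 hours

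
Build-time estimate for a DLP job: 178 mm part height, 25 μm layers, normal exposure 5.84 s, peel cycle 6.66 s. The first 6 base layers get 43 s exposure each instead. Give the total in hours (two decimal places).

24.78 hours

Layer count = ceil(178 / 0.025) = 7120.
Base layers = 6 × (43 + 6.66) = 297.96 s.
Normal layers: 7114 × (5.84 + 6.66) → 88925 s.
Sum: 297.96 + 88925 = 89222.96 s → 24.78 hours.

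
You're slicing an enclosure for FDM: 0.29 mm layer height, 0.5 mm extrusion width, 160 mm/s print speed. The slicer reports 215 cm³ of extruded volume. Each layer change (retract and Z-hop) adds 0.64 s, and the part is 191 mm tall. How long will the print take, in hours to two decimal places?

2.69 hours

Extrusion cross-section = 0.29 × 0.5 = 0.145 mm².
Toolpath length = 215 cm³ / 0.145 mm² = 215000 / 0.145 = 1482758.6 mm.
Extrusion time: 1482758.6 / 160 → 9267.2 s.
Number of layers: 191 / 0.29 → 659 (rounded up).
Layer-change overhead = 659 × 0.64 = 421.76 s.
Total = 9267.2 + 421.76 = 9688.96 s = 2.69 hours.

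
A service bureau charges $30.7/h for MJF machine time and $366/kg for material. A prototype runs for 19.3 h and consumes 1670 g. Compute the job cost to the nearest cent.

$1203.73

Time charge: 30.7 × 19.3 → $592.51.
Material cost: 366 × 1670/1000 → $611.22.
Job cost: 592.51 + 611.22 = $1203.73.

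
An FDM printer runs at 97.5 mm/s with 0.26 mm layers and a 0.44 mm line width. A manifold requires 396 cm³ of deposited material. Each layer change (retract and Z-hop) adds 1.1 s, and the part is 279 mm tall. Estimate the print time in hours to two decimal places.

10.19 hours

Extrusion cross-section = 0.26 × 0.44, so 0.1144 mm².
Total extruded path = 396000/0.1144 = 3461538.5 mm.
Print-move time = 3461538.5 / 97.5, so 35503 s.
Number of layers: 279 / 0.26 → 1074 (rounded up).
Layer-change overhead: 1074 × 1.1 → 1181.4 s.
Altogether 35503 + 1181.4 = 36684.4 s, i.e. 10.19 hours.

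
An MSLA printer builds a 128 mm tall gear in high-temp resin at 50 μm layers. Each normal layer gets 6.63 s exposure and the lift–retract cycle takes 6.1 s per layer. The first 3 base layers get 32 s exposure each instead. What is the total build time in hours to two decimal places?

9.07 hours

Layer count = ceil(128 / 0.05) = 2560.
Burn-in layers = 3 × (32 + 6.1), so 114.3 s.
Normal layers = 2557 × (6.63 + 6.1), so 32550.61 s.
Sum: 114.3 + 32550.61 = 32664.91 s → 9.07 hours.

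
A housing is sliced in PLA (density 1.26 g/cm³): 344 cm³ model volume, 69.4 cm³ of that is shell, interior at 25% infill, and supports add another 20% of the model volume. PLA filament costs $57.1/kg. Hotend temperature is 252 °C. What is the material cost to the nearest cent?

Volume inside the shell = 344 − 69.4 = 274.6 cm³.
Infill deposited = 0.25 × 274.6, so 68.65 cm³.
Support = 0.20 × 344 = 68.8 cm³.
Total extruded: 69.4 + 68.65 + 68.8 → 206.85 cm³.
Mass: 206.85 × 1.26 → 260.631 g.
At $57.1/kg: 260.631/1000 × 57.1 = $14.88.

$14.88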